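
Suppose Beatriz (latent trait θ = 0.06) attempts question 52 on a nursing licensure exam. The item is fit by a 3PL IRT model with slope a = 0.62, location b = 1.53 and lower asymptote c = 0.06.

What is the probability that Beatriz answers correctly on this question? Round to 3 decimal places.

P(θ) = c + (1 − c) · 1 / (1 + exp(−a(θ − b)))
Exponent: 0.62 × (0.06 − 1.53) = -0.9114
1/(1 + e^{0.9114}) = 0.2867
P = 0.06 + 0.94 × 0.2867 = 0.3295

0.330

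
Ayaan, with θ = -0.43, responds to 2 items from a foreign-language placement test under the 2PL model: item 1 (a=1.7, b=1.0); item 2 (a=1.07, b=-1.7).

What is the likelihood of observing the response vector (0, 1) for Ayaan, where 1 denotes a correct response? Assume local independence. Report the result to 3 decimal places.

0.731

P(θ) = 1 / (1 + exp(−a(θ − b)))
P_1 = 1/(1+e^{2.4310}) = 0.0808
P_2 = 1/(1+e^{-1.3589}) = 0.7956
L = (1−P_1) × P_2 = 0.9192 × 0.7956 = 0.73127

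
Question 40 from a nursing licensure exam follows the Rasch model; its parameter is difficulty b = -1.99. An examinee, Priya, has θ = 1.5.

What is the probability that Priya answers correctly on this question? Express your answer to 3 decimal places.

P(θ) = 1 / (1 + exp(−(θ − b)))
Exponent: (1.5 − (-1.99)) = 3.4900
1/(1 + e^{-3.4900}) = 0.9704
P = 0.9704

0.970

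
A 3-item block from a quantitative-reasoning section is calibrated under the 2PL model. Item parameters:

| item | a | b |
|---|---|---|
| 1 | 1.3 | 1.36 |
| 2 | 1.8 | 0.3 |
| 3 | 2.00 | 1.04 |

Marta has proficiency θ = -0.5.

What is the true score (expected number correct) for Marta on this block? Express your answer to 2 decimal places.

P(θ) = 1 / (1 + exp(−a(θ − b)))
P_1 = 1/(1+e^{2.4180}) = 0.0818
P_2 = 1/(1+e^{1.4400}) = 0.1915
P_3 = 1/(1+e^{3.0800}) = 0.0439
E[score] = 0.0818 + 0.1915 + 0.0439 = 0.3173

0.32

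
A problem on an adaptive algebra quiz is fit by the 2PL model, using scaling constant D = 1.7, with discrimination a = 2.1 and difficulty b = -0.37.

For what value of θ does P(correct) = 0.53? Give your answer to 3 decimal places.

-0.336

P(θ) = 1 / (1 + exp(−D·a(θ − b)))
logit = ln(0.5300/0.4700) = 0.1201
θ = b + logit/(1.7·a) = -0.37 + 0.1201/3.5700 = -0.3363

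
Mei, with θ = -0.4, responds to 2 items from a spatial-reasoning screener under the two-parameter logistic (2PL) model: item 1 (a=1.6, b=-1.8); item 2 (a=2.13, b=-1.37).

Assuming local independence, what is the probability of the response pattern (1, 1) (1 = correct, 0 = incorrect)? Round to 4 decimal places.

P(θ) = 1 / (1 + exp(−a(θ − b)))
P_1 = 1/(1+e^{-2.2400}) = 0.9038
P_2 = 1/(1+e^{-2.0661}) = 0.8876
L = P_1 × P_2 = 0.9038 × 0.8876 = 0.80217

0.8022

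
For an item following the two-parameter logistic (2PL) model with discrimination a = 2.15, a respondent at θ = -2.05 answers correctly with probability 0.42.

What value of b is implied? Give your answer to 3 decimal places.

-1.900

P(θ) = 1 / (1 + exp(−a(θ − b)))
logit(0.42) = ln(0.42/0.58) = -0.3228
b = θ − logit/(a) = -2.05 − (-0.3228)/2.1500 = -1.8999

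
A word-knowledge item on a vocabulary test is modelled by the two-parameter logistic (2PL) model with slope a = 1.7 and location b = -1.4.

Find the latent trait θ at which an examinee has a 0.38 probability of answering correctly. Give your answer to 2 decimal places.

-1.69

P(θ) = 1 / (1 + exp(−a(θ − b)))
logit = ln(0.3800/0.6200) = -0.4895
θ = b + logit/(a) = -1.4 + (-0.4895)/1.7000 = -1.6880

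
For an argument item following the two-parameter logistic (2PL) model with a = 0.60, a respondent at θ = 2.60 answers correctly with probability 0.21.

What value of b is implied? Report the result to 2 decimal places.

P(θ) = 1 / (1 + exp(−a(θ − b)))
logit(0.21) = ln(0.21/0.79) = -1.3249
b = θ − logit/(a) = 2.60 − (-1.3249)/0.6000 = 4.8082

4.81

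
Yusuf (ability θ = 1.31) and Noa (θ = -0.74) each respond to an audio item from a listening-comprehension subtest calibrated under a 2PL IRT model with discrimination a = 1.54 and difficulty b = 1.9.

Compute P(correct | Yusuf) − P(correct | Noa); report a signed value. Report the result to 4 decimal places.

0.2704

P(θ) = 1 / (1 + exp(−a(θ − b)))
P(Yusuf) = 0.2873  [exponent -0.9086]
P(Noa) = 0.0169  [exponent -4.0656]
Difference = 0.2873 − 0.0169 = 0.2704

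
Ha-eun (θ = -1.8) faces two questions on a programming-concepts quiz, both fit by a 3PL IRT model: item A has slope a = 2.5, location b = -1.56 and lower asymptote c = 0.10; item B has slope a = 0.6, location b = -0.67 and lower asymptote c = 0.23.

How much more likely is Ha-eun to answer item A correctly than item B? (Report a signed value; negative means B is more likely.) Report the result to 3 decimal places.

P(θ) = c + (1 − c) · 1 / (1 + exp(−a(θ − b)))
P_A = 0.4189
P_B = 0.4893
P_A − P_B = -0.0704

-0.070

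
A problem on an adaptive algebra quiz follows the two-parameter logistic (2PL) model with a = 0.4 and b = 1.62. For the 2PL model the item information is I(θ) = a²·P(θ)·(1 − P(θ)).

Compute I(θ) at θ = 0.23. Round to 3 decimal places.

P = 1/(1+e^{0.5560}) = 0.3645
P(1−P) = 0.3645 × 0.6355 = 0.2316
I = a² × P(1−P) = 0.4² × 0.2316 = 0.03706

0.037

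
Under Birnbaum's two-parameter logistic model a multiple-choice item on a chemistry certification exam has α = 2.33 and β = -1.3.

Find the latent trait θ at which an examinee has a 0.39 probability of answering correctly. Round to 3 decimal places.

-1.492

P(θ) = 1 / (1 + exp(−α(θ − β)))
logit = ln(0.3900/0.6100) = -0.4473
θ = β + logit/(α) = -1.3 + (-0.4473)/2.3300 = -1.4920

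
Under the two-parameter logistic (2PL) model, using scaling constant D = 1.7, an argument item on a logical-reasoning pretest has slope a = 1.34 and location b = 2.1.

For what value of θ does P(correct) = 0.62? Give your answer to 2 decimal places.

2.31

P(θ) = 1 / (1 + exp(−D·a(θ − b)))
logit = ln(0.6200/0.3800) = 0.4895
θ = b + logit/(1.7·a) = 2.1 + 0.4895/2.2780 = 2.3149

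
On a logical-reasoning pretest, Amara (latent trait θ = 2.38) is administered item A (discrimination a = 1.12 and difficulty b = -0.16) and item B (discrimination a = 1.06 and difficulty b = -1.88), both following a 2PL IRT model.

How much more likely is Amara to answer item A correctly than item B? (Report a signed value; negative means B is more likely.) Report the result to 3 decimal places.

-0.044

P(θ) = 1 / (1 + exp(−a(θ − b)))
P_A = 0.9450
P_B = 0.9892
P_A − P_B = -0.0441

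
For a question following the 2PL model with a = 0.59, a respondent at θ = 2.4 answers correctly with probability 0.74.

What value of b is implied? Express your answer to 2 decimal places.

0.63

P(θ) = 1 / (1 + exp(−a(θ − b)))
logit(0.74) = ln(0.74/0.26) = 1.0460
b = θ − logit/(a) = 2.4 − 1.0460/0.5900 = 0.6272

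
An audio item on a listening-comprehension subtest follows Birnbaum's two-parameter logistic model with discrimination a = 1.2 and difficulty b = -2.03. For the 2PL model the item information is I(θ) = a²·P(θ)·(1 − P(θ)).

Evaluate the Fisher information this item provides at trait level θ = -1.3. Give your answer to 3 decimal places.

0.299

P = 1/(1+e^{-0.8760}) = 0.7060
P(1−P) = 0.7060 × 0.2940 = 0.2076
I = a² × P(1−P) = 1.2² × 0.2076 = 0.29890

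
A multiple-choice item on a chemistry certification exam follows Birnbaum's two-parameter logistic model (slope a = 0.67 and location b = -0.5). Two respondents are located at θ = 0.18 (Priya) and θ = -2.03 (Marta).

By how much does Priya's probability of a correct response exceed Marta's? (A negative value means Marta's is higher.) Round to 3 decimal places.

0.348

P(θ) = 1 / (1 + exp(−a(θ − b)))
P(Priya) = 0.6120  [exponent 0.4556]
P(Marta) = 0.2640  [exponent -1.0251]
Difference = 0.6120 − 0.2640 = 0.3479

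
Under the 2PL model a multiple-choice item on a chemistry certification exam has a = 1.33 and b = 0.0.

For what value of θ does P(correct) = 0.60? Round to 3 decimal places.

0.305

P(θ) = 1 / (1 + exp(−a(θ − b)))
logit = ln(0.6000/0.4000) = 0.4055
θ = b + logit/(a) = 0.0 + 0.4055/1.3300 = 0.3049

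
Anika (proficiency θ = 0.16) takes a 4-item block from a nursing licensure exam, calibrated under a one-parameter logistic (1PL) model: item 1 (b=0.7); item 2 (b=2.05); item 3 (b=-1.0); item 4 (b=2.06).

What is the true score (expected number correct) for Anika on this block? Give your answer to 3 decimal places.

P(θ) = 1 / (1 + exp(−(θ − b)))
P_1 = 1/(1+e^{0.5400}) = 0.3682
P_2 = 1/(1+e^{1.8900}) = 0.1312
P_3 = 1/(1+e^{-1.1600}) = 0.7613
P_4 = 1/(1+e^{1.9000}) = 0.1301
E[score] = 0.3682 + 0.1312 + 0.7613 + 0.1301 = 1.3909

1.391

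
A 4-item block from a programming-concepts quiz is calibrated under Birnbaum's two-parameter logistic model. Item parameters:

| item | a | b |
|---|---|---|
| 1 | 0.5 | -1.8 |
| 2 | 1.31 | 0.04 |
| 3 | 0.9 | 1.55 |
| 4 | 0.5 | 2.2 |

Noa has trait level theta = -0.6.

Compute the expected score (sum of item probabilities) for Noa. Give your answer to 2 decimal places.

1.27

P(theta) = 1 / (1 + exp(−a(theta − b)))
P_1 = 1/(1+e^{-0.6000}) = 0.6457
P_2 = 1/(1+e^{0.8384}) = 0.3019
P_3 = 1/(1+e^{1.9350}) = 0.1262
P_4 = 1/(1+e^{1.4000}) = 0.1978
E[score] = 0.6457 + 0.3019 + 0.1262 + 0.1978 = 1.2715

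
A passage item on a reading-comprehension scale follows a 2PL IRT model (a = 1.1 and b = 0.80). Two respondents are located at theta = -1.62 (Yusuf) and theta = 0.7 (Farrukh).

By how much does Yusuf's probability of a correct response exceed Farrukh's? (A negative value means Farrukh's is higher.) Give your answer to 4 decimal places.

-0.4073

P(theta) = 1 / (1 + exp(−a(theta − b)))
P(Yusuf) = 0.0653  [exponent -2.6620]
P(Farrukh) = 0.4725  [exponent -0.1100]
Difference = 0.0653 − 0.4725 = -0.4073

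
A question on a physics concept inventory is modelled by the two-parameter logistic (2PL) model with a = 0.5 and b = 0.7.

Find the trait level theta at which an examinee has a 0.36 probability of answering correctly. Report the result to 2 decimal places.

P(theta) = 1 / (1 + exp(−a(theta − b)))
logit = ln(0.3600/0.6400) = -0.5754
theta = b + logit/(a) = 0.7 + (-0.5754)/0.5000 = -0.4507

-0.45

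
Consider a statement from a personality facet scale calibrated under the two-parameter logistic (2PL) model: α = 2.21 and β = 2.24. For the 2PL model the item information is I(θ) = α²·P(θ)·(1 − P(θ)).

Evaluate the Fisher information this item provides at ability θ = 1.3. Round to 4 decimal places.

P = 1/(1+e^{2.0774}) = 0.1113
P(1−P) = 0.1113 × 0.8887 = 0.0989
I = α² × P(1−P) = 2.21² × 0.0989 = 0.48315

0.4831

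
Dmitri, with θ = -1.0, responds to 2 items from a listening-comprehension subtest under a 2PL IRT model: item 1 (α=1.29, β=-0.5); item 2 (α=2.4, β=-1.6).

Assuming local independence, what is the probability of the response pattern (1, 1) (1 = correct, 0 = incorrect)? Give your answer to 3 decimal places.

0.278

P(θ) = 1 / (1 + exp(−α(θ − β)))
P_1 = 1/(1+e^{0.6450}) = 0.3441
P_2 = 1/(1+e^{-1.4400}) = 0.8085
L = P_1 × P_2 = 0.3441 × 0.8085 = 0.27820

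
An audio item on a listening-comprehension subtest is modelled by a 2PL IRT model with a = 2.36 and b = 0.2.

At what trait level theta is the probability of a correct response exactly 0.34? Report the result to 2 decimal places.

P(theta) = 1 / (1 + exp(−a(theta − b)))
logit = ln(0.3400/0.6600) = -0.6633
theta = b + logit/(a) = 0.2 + (-0.6633)/2.3600 = -0.0811

-0.08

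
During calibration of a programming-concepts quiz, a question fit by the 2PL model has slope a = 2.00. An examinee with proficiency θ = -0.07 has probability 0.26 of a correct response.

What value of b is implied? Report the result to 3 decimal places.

P(θ) = 1 / (1 + exp(−a(θ − b)))
logit(0.26) = ln(0.26/0.74) = -1.0460
b = θ − logit/(a) = -0.07 − (-1.0460)/2.0000 = 0.4530

0.453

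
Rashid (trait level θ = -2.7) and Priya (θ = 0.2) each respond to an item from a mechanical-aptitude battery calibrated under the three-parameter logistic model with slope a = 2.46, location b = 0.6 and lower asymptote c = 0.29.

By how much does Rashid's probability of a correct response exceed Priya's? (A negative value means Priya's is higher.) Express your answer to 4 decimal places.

-0.1930

P(θ) = c + (1 − c) · 1 / (1 + exp(−a(θ − b)))
P(Rashid) = 0.2902  [exponent -8.1180]
P(Priya) = 0.4832  [exponent -0.9840]
Difference = 0.2902 − 0.4832 = -0.1930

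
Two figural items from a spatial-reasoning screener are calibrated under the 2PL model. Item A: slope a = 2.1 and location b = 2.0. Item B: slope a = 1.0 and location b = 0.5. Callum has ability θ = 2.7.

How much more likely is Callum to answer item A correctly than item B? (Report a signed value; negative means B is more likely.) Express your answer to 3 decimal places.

P(θ) = 1 / (1 + exp(−a(θ − b)))
P_A = 0.8131
P_B = 0.9002
P_A − P_B = -0.0872

-0.087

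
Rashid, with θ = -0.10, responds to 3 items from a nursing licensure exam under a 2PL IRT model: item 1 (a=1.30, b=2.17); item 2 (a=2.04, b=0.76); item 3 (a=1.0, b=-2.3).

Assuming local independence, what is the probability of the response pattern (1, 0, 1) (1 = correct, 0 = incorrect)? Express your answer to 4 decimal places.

0.0381

P(θ) = 1 / (1 + exp(−a(θ − b)))
P_1 = 1/(1+e^{2.9510}) = 0.0497
P_2 = 1/(1+e^{1.7544}) = 0.1475
P_3 = 1/(1+e^{-2.2000}) = 0.9002
L = P_1 × (1−P_2) × P_3 = 0.0497 × 0.8525 × 0.9002 = 0.03813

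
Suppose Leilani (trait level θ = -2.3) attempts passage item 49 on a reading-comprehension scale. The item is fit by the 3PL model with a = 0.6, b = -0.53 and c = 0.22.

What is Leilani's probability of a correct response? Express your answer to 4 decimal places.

0.4204

P(θ) = c + (1 − c) · 1 / (1 + exp(−a(θ − b)))
Exponent: 0.6 × (-2.3 − (-0.53)) = -1.0620
1/(1 + e^{1.0620}) = 0.2569
P = 0.22 + 0.78 × 0.2569 = 0.4204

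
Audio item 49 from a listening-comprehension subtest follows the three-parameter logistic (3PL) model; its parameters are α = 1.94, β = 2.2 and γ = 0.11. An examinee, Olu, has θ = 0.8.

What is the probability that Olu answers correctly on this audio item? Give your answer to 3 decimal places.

0.165

P(θ) = γ + (1 − γ) · 1 / (1 + exp(−α(θ − β)))
Exponent: 1.94 × (0.8 − 2.2) = -2.7160
1/(1 + e^{2.7160}) = 0.0620
P = 0.11 + 0.89 × 0.0620 = 0.1652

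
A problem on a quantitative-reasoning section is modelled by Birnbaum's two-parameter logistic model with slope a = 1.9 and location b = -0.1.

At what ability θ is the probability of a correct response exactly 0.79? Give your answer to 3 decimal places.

P(θ) = 1 / (1 + exp(−a(θ − b)))
logit = ln(0.7900/0.2100) = 1.3249
θ = b + logit/(a) = -0.1 + 1.3249/1.9000 = 0.5973

0.597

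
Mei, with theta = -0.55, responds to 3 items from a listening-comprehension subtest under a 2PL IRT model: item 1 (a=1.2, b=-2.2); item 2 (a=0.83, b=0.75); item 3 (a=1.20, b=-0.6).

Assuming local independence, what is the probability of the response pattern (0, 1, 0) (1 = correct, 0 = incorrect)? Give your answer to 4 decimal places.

0.0149

P(theta) = 1 / (1 + exp(−a(theta − b)))
P_1 = 1/(1+e^{-1.9800}) = 0.8787
P_2 = 1/(1+e^{1.0790}) = 0.2537
P_3 = 1/(1+e^{-0.0600}) = 0.5150
L = (1−P_1) × P_2 × (1−P_3) = 0.1213 × 0.2537 × 0.4850 = 0.01493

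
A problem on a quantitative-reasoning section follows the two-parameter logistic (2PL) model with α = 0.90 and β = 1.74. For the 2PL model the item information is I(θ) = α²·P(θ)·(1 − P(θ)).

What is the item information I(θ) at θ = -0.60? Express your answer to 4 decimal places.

P = 1/(1+e^{2.1060}) = 0.1085
P(1−P) = 0.1085 × 0.8915 = 0.0967
I = α² × P(1−P) = 0.90² × 0.0967 = 0.07836

0.0784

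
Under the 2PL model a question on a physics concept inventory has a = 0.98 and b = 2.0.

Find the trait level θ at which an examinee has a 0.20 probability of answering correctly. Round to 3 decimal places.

0.585

P(θ) = 1 / (1 + exp(−a(θ − b)))
logit = ln(0.2000/0.8000) = -1.3863
θ = b + logit/(a) = 2.0 + (-1.3863)/0.9800 = 0.5854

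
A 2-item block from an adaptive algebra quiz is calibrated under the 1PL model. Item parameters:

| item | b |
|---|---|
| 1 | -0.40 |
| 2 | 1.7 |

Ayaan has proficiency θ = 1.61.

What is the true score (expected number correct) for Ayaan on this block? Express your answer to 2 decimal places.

P(θ) = 1 / (1 + exp(−(θ − b)))
P_1 = 1/(1+e^{-2.0100}) = 0.8818
P_2 = 1/(1+e^{0.0900}) = 0.4775
E[score] = 0.8818 + 0.4775 = 1.3594

1.36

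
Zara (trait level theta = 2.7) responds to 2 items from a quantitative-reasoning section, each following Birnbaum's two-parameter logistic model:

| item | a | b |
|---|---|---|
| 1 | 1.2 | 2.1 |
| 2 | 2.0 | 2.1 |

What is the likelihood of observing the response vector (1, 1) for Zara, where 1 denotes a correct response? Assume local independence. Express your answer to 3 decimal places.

P(theta) = 1 / (1 + exp(−a(theta − b)))
P_1 = 1/(1+e^{-0.7200}) = 0.6726
P_2 = 1/(1+e^{-1.2000}) = 0.7685
L = P_1 × P_2 = 0.6726 × 0.7685 = 0.51692

0.517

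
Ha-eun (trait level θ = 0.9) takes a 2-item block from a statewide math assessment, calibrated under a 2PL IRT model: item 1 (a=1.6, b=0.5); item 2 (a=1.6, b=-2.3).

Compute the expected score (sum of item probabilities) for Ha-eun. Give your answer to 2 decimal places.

1.65

P(θ) = 1 / (1 + exp(−a(θ − b)))
P_1 = 1/(1+e^{-0.6400}) = 0.6548
P_2 = 1/(1+e^{-5.1200}) = 0.9941
E[score] = 0.6548 + 0.9941 = 1.6488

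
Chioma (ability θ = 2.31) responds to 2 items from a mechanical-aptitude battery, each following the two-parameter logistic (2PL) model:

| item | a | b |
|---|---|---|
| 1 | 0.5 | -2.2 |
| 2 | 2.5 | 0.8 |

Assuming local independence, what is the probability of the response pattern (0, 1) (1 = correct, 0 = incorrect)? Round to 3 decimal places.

0.093

P(θ) = 1 / (1 + exp(−a(θ − b)))
P_1 = 1/(1+e^{-2.2550}) = 0.9051
P_2 = 1/(1+e^{-3.7750}) = 0.9776
L = (1−P_1) × P_2 = 0.0949 × 0.9776 = 0.09279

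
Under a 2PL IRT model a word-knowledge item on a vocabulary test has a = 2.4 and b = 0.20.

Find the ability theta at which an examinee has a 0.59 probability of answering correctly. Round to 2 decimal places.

P(theta) = 1 / (1 + exp(−a(theta − b)))
logit = ln(0.5900/0.4100) = 0.3640
theta = b + logit/(a) = 0.20 + 0.3640/2.4000 = 0.3517

0.35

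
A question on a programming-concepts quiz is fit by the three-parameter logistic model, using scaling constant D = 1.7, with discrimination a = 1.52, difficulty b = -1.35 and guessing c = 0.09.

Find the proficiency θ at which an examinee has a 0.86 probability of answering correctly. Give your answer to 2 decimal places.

P(θ) = c + (1 − c) · 1 / (1 + exp(−D·a(θ − b)))
Remove guessing floor: (0.86 − 0.09)/(1 − 0.09) = 0.8462
logit = ln(0.8462/0.1538) = 1.7047
θ = b + logit/(1.7·a) = -1.35 + 1.7047/2.5840 = -0.6903

-0.69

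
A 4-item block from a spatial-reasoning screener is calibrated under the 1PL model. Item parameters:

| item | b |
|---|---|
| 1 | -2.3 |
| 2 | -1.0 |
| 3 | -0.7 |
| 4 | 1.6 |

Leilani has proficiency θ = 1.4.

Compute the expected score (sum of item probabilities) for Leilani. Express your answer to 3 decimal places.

3.234

P(θ) = 1 / (1 + exp(−(θ − b)))
P_1 = 1/(1+e^{-3.7000}) = 0.9759
P_2 = 1/(1+e^{-2.4000}) = 0.9168
P_3 = 1/(1+e^{-2.1000}) = 0.8909
P_4 = 1/(1+e^{0.2000}) = 0.4502
E[score] = 0.9759 + 0.9168 + 0.8909 + 0.4502 = 3.2338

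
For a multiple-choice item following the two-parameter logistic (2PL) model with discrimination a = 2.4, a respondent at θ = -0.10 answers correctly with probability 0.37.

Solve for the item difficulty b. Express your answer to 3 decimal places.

P(θ) = 1 / (1 + exp(−a(θ − b)))
logit(0.37) = ln(0.37/0.63) = -0.5322
b = θ − logit/(a) = -0.10 − (-0.5322)/2.4000 = 0.1218

0.122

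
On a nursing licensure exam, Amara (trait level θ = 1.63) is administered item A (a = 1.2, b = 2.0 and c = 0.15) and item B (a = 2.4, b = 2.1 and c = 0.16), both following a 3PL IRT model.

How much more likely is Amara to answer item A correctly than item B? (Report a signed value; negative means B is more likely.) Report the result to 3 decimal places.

P(θ) = c + (1 − c) · 1 / (1 + exp(−a(θ − b)))
P_A = 0.4822
P_B = 0.3654
P_A − P_B = 0.1168

0.117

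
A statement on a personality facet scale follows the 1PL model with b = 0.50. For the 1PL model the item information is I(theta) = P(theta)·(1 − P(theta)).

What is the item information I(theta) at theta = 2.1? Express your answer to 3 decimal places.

0.140

P = 1/(1+e^{-1.6000}) = 0.8320
P(1−P) = 0.8320 × 0.1680 = 0.1398
I = P(1−P) = 0.13976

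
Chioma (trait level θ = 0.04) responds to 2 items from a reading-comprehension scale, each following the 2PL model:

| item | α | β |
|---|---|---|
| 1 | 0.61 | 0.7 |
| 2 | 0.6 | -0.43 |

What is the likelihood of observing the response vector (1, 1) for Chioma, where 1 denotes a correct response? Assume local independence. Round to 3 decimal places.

0.228

P(θ) = 1 / (1 + exp(−α(θ − β)))
P_1 = 1/(1+e^{0.4026}) = 0.4007
P_2 = 1/(1+e^{-0.2820}) = 0.5700
L = P_1 × P_2 = 0.4007 × 0.5700 = 0.22841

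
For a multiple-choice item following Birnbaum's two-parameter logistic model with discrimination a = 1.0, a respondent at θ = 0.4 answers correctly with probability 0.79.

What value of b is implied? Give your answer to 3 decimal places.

-0.925

P(θ) = 1 / (1 + exp(−a(θ − b)))
logit(0.79) = ln(0.79/0.21) = 1.3249
b = θ − logit/(a) = 0.4 − 1.3249/1.0000 = -0.9249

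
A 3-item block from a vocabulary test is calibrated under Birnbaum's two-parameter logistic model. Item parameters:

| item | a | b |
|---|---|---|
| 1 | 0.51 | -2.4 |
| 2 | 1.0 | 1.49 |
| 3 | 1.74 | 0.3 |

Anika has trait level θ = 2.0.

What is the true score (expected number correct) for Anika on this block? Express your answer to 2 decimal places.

P(θ) = 1 / (1 + exp(−a(θ − b)))
P_1 = 1/(1+e^{-2.2440}) = 0.9041
P_2 = 1/(1+e^{-0.5100}) = 0.6248
P_3 = 1/(1+e^{-2.9580}) = 0.9506
E[score] = 0.9041 + 0.6248 + 0.9506 = 2.4796

2.48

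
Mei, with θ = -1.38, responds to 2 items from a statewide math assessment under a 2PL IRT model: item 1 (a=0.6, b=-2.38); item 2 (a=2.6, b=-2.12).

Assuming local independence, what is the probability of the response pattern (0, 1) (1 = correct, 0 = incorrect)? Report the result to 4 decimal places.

P(θ) = 1 / (1 + exp(−a(θ − b)))
P_1 = 1/(1+e^{-0.6000}) = 0.6457
P_2 = 1/(1+e^{-1.9240}) = 0.8726
L = (1−P_1) × P_2 = 0.3543 × 0.8726 = 0.30919

0.3092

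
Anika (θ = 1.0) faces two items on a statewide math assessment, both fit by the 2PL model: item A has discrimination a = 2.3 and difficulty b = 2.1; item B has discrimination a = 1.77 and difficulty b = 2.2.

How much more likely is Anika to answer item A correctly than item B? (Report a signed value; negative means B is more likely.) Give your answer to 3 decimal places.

-0.033

P(θ) = 1 / (1 + exp(−a(θ − b)))
P_A = 0.0738
P_B = 0.1068
P_A − P_B = -0.0330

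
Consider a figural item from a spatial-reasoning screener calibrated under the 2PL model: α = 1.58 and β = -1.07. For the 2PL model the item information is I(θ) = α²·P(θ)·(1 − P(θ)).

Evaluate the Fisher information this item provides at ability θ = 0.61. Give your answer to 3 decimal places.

0.153

P = 1/(1+e^{-2.6544}) = 0.9343
P(1−P) = 0.9343 × 0.0657 = 0.0614
I = α² × P(1−P) = 1.58² × 0.0614 = 0.15328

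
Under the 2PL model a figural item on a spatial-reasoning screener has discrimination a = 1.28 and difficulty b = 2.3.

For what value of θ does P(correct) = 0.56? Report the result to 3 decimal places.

P(θ) = 1 / (1 + exp(−a(θ − b)))
logit = ln(0.5600/0.4400) = 0.2412
θ = b + logit/(a) = 2.3 + 0.2412/1.2800 = 2.4884

2.488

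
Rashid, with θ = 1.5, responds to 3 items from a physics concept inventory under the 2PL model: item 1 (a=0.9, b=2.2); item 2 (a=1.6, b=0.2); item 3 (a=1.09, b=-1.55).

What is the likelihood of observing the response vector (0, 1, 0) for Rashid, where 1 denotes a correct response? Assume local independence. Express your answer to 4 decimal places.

P(θ) = 1 / (1 + exp(−a(θ − b)))
P_1 = 1/(1+e^{0.6300}) = 0.3475
P_2 = 1/(1+e^{-2.0800}) = 0.8889
P_3 = 1/(1+e^{-3.3245}) = 0.9653
L = (1−P_1) × P_2 × (1−P_3) = 0.6525 × 0.8889 × 0.0347 = 0.02015

0.0202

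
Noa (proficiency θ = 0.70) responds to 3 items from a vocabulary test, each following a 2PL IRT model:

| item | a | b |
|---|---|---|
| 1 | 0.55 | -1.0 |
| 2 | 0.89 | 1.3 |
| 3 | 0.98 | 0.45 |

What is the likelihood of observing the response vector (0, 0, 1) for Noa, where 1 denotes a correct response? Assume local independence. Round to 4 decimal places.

P(θ) = 1 / (1 + exp(−a(θ − b)))
P_1 = 1/(1+e^{-0.9350}) = 0.7181
P_2 = 1/(1+e^{0.5340}) = 0.3696
P_3 = 1/(1+e^{-0.2450}) = 0.5609
L = (1−P_1) × (1−P_2) × P_3 = 0.2819 × 0.6304 × 0.5609 = 0.09969

0.0997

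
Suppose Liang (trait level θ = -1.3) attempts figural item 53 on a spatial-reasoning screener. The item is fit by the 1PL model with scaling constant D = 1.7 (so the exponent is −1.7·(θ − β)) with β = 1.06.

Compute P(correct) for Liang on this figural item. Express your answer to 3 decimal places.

0.018

P(θ) = 1 / (1 + exp(−D·(θ − β)))
Exponent: 1.7 × (-1.3 − 1.06) = -4.0120
1/(1 + e^{4.0120}) = 0.0178
P = 0.0178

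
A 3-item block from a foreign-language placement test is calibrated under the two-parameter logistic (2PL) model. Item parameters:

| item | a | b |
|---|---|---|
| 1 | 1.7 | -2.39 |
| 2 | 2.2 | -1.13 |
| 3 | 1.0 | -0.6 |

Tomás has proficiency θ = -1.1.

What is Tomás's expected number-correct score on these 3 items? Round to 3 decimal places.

1.794

P(θ) = 1 / (1 + exp(−a(θ − b)))
P_1 = 1/(1+e^{-2.1930}) = 0.8996
P_2 = 1/(1+e^{-0.0660}) = 0.5165
P_3 = 1/(1+e^{0.5000}) = 0.3775
E[score] = 0.8996 + 0.5165 + 0.3775 = 1.7937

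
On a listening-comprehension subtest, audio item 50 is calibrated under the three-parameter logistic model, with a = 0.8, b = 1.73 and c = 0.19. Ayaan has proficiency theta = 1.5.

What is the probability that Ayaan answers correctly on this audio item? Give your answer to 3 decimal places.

0.558

P(theta) = c + (1 − c) · 1 / (1 + exp(−a(theta − b)))
Exponent: 0.8 × (1.5 − 1.73) = -0.1840
1/(1 + e^{0.1840}) = 0.4541
P = 0.19 + 0.81 × 0.4541 = 0.5578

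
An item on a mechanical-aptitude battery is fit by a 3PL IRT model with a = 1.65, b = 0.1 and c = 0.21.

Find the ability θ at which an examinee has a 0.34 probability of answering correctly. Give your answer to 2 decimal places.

P(θ) = c + (1 − c) · 1 / (1 + exp(−a(θ − b)))
Remove guessing floor: (0.34 − 0.21)/(1 − 0.21) = 0.1646
logit = ln(0.1646/0.8354) = -1.6247
θ = b + logit/(a) = 0.1 + (-1.6247)/1.6500 = -0.8847

-0.88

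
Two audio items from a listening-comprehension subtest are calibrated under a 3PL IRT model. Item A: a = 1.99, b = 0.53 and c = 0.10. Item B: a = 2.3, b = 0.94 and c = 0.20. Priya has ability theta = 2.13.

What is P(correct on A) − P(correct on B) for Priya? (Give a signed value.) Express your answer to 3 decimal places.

0.013

P(theta) = c + (1 − c) · 1 / (1 + exp(−a(theta − b)))
P_A = 0.9642
P_B = 0.9513
P_A − P_B = 0.0129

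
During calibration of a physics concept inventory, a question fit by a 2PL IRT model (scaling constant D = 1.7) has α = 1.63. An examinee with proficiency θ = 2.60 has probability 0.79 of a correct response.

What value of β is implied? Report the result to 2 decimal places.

2.12

P(θ) = 1 / (1 + exp(−D·α(θ − β)))
logit(0.79) = ln(0.79/0.21) = 1.3249
β = θ − logit/(1.7·α) = 2.60 − 1.3249/2.7710 = 2.1219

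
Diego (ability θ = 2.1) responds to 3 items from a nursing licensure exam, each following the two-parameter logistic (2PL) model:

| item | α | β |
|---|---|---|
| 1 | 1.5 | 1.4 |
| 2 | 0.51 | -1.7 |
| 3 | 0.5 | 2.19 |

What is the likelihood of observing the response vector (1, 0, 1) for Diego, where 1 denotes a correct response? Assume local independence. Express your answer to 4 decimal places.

0.0456

P(θ) = 1 / (1 + exp(−α(θ − β)))
P_1 = 1/(1+e^{-1.0500}) = 0.7408
P_2 = 1/(1+e^{-1.9380}) = 0.8741
P_3 = 1/(1+e^{0.0450}) = 0.4888
L = P_1 × (1−P_2) × P_3 = 0.7408 × 0.1259 × 0.4888 = 0.04557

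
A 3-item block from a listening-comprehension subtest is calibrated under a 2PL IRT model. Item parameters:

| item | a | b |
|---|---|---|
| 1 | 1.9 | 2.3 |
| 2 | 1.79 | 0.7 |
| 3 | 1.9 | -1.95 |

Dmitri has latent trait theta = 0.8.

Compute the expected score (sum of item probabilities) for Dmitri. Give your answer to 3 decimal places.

1.594

P(theta) = 1 / (1 + exp(−a(theta − b)))
P_1 = 1/(1+e^{2.8500}) = 0.0547
P_2 = 1/(1+e^{-0.1790}) = 0.5446
P_3 = 1/(1+e^{-5.2250}) = 0.9946
E[score] = 0.0547 + 0.5446 + 0.9946 = 1.5940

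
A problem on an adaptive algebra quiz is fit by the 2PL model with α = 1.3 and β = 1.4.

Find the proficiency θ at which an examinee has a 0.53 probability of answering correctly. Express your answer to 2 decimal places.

1.49

P(θ) = 1 / (1 + exp(−α(θ − β)))
logit = ln(0.5300/0.4700) = 0.1201
θ = β + logit/(α) = 1.4 + 0.1201/1.3000 = 1.4924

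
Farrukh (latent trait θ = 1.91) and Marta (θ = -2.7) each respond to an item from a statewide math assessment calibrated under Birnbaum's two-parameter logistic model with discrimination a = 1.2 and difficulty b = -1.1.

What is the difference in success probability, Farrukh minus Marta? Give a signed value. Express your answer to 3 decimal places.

0.846

P(θ) = 1 / (1 + exp(−a(θ − b)))
P(Farrukh) = 0.9737  [exponent 3.6120]
P(Marta) = 0.1279  [exponent -1.9200]
Difference = 0.9737 − 0.1279 = 0.8459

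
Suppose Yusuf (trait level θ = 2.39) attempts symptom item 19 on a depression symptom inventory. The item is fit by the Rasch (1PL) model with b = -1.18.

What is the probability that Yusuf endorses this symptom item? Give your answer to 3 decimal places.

P(θ) = 1 / (1 + exp(−(θ − b)))
Exponent: (2.39 − (-1.18)) = 3.5700
1/(1 + e^{-3.5700}) = 0.9726
P = 0.9726

0.973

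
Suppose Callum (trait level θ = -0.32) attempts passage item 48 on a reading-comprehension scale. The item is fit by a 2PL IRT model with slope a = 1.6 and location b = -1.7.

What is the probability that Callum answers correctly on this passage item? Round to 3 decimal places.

0.901

P(θ) = 1 / (1 + exp(−a(θ − b)))
Exponent: 1.6 × (-0.32 − (-1.7)) = 2.2080
1/(1 + e^{-2.2080}) = 0.9010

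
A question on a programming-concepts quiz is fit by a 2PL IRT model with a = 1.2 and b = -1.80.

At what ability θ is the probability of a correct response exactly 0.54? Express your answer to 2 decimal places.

P(θ) = 1 / (1 + exp(−a(θ − b)))
logit = ln(0.5400/0.4600) = 0.1603
θ = b + logit/(a) = -1.80 + 0.1603/1.2000 = -1.6664

-1.67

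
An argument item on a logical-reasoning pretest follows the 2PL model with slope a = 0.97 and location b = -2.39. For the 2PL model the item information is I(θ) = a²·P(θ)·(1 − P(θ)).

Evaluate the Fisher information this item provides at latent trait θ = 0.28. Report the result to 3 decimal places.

0.061

P = 1/(1+e^{-2.5899}) = 0.9302
P(1−P) = 0.9302 × 0.0698 = 0.0649
I = a² × P(1−P) = 0.97² × 0.0649 = 0.06108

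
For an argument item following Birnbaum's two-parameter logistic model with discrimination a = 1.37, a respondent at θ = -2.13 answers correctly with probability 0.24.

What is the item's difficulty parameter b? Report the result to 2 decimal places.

-1.29

P(θ) = 1 / (1 + exp(−a(θ − b)))
logit(0.24) = ln(0.24/0.76) = -1.1527
b = θ − logit/(a) = -2.13 − (-1.1527)/1.3700 = -1.2886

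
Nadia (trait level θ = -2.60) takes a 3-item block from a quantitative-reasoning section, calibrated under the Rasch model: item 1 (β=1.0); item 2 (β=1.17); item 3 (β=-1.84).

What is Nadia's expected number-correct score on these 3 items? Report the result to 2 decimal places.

P(θ) = 1 / (1 + exp(−(θ − β)))
P_1 = 1/(1+e^{3.6000}) = 0.0266
P_2 = 1/(1+e^{3.7700}) = 0.0225
P_3 = 1/(1+e^{0.7600}) = 0.3186
E[score] = 0.0266 + 0.0225 + 0.3186 = 0.3678

0.37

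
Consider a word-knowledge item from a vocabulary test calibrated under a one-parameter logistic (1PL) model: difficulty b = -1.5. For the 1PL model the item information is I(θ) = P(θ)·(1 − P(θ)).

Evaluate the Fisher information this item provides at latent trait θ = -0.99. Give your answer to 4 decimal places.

P = 1/(1+e^{-0.5100}) = 0.6248
P(1−P) = 0.6248 × 0.3752 = 0.2344
I = P(1−P) = 0.23442

0.2344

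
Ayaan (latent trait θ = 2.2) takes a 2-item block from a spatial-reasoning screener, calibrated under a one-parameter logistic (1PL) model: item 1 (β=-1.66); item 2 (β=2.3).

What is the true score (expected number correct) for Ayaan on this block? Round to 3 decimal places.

1.454

P(θ) = 1 / (1 + exp(−(θ − β)))
P_1 = 1/(1+e^{-3.8600}) = 0.9794
P_2 = 1/(1+e^{0.1000}) = 0.4750
E[score] = 0.9794 + 0.4750 = 1.4544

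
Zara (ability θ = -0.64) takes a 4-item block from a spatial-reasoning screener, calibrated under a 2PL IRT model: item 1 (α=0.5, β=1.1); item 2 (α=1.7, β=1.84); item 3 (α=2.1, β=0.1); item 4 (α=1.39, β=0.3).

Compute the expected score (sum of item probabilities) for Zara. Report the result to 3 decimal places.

P(θ) = 1 / (1 + exp(−α(θ − β)))
P_1 = 1/(1+e^{0.8700}) = 0.2953
P_2 = 1/(1+e^{4.2160}) = 0.0145
P_3 = 1/(1+e^{1.5540}) = 0.1745
P_4 = 1/(1+e^{1.3066}) = 0.2131
E[score] = 0.2953 + 0.0145 + 0.1745 + 0.2131 = 0.6974

0.697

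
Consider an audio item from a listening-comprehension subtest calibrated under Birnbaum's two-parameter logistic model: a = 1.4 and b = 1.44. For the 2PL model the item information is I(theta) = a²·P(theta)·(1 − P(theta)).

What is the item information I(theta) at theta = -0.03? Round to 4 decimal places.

0.1968

P = 1/(1+e^{2.0580}) = 0.1132
P(1−P) = 0.1132 × 0.8868 = 0.1004
I = a² × P(1−P) = 1.4² × 0.1004 = 0.19683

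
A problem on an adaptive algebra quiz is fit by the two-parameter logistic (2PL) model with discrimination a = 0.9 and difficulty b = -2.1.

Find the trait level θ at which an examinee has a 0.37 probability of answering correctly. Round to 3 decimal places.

-2.691

P(θ) = 1 / (1 + exp(−a(θ − b)))
logit = ln(0.3700/0.6300) = -0.5322
θ = b + logit/(a) = -2.1 + (-0.5322)/0.9000 = -2.6914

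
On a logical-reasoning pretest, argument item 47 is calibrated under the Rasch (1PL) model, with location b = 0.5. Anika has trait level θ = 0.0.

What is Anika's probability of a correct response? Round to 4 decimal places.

0.3775

P(θ) = 1 / (1 + exp(−(θ − b)))
Exponent: (0.0 − 0.5) = -0.5000
1/(1 + e^{0.5000}) = 0.3775
P = 0.3775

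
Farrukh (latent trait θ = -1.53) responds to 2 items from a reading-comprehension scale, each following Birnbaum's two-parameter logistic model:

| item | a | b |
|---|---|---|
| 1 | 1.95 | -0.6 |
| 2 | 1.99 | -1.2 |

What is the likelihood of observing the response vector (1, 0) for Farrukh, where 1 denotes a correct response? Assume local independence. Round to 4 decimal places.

P(θ) = 1 / (1 + exp(−a(θ − b)))
P_1 = 1/(1+e^{1.8135}) = 0.1402
P_2 = 1/(1+e^{0.6567}) = 0.3415
L = P_1 × (1−P_2) = 0.1402 × 0.6585 = 0.09233

0.0923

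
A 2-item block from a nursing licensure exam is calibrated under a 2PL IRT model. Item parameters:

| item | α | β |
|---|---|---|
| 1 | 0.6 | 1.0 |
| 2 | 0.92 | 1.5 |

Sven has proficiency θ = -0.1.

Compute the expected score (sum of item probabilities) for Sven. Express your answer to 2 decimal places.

P(θ) = 1 / (1 + exp(−α(θ − β)))
P_1 = 1/(1+e^{0.6600}) = 0.3407
P_2 = 1/(1+e^{1.4720}) = 0.1866
E[score] = 0.3407 + 0.1866 = 0.5274

0.53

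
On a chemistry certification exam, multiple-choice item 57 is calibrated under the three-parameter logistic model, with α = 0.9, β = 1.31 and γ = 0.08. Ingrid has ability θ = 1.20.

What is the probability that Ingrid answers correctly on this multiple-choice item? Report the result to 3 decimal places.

0.517

P(θ) = γ + (1 − γ) · 1 / (1 + exp(−α(θ − β)))
Exponent: 0.9 × (1.20 − 1.31) = -0.0990
1/(1 + e^{0.0990}) = 0.4753
P = 0.08 + 0.92 × 0.4753 = 0.5172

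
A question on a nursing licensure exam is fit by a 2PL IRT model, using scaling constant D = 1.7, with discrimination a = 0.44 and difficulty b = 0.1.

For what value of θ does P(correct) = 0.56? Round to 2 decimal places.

0.42

P(θ) = 1 / (1 + exp(−D·a(θ − b)))
logit = ln(0.5600/0.4400) = 0.2412
θ = b + logit/(1.7·a) = 0.1 + 0.2412/0.7480 = 0.4224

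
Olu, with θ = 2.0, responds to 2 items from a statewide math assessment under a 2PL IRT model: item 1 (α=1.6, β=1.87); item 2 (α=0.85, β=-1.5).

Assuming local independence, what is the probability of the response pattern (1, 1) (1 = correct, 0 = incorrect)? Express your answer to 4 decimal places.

0.5250

P(θ) = 1 / (1 + exp(−α(θ − β)))
P_1 = 1/(1+e^{-0.2080}) = 0.5518
P_2 = 1/(1+e^{-2.9750}) = 0.9514
L = P_1 × P_2 = 0.5518 × 0.9514 = 0.52501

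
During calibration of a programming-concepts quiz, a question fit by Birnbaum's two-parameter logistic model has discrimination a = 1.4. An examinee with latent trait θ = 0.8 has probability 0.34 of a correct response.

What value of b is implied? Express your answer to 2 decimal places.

1.27

P(θ) = 1 / (1 + exp(−a(θ − b)))
logit(0.34) = ln(0.34/0.66) = -0.6633
b = θ − logit/(a) = 0.8 − (-0.6633)/1.4000 = 1.2738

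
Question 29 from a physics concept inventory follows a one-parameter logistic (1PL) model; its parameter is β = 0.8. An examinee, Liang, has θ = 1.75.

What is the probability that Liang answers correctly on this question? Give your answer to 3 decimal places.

0.721

P(θ) = 1 / (1 + exp(−(θ − β)))
Exponent: (1.75 − 0.8) = 0.9500
1/(1 + e^{-0.9500}) = 0.7211
P = 0.7211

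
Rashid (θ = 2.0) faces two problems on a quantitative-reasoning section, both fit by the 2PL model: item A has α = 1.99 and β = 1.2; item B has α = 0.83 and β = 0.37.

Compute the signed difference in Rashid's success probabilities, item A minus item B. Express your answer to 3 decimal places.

P(θ) = 1 / (1 + exp(−α(θ − β)))
P_A = 0.8309
P_B = 0.7946
P_A − P_B = 0.0363

0.036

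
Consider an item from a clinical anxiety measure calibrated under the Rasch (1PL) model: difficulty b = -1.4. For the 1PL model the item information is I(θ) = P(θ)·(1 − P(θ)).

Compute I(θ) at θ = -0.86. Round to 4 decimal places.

P = 1/(1+e^{-0.5400}) = 0.6318
P(1−P) = 0.6318 × 0.3682 = 0.2326
I = P(1−P) = 0.23263

0.2326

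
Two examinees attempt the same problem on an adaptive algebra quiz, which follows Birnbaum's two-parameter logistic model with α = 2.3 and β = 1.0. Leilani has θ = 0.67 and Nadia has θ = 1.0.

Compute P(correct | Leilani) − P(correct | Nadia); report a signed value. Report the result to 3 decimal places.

P(θ) = 1 / (1 + exp(−α(θ − β)))
P(Leilani) = 0.3189  [exponent -0.7590]
P(Nadia) = 0.5000  [exponent 0.0000]
Difference = 0.3189 − 0.5000 = -0.1811

-0.181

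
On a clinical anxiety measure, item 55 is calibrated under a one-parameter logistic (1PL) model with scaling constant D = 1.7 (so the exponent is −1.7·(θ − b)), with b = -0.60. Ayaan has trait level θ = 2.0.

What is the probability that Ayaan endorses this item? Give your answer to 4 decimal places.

0.9881

P(θ) = 1 / (1 + exp(−D·(θ − b)))
Exponent: 1.7 × (2.0 − (-0.60)) = 4.4200
1/(1 + e^{-4.4200}) = 0.9881
P = 0.9881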